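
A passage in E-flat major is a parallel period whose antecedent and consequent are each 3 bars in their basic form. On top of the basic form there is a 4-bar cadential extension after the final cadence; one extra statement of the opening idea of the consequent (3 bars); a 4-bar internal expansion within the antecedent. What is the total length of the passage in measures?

Basic parallel period: 3 + 3 = 6 bars.
6 (basic form) + 4 (cadential extension) + 3 (extra statement) + 4 (internal expansion) = 17.

17 measures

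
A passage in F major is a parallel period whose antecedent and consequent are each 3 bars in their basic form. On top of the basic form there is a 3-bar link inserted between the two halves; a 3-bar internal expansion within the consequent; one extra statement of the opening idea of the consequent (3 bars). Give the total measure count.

Basic parallel period: 3 + 3 = 6 bars.
6 (basic form) + 3 (link) + 3 (internal expansion) + 3 (extra statement) = 15.

15 measures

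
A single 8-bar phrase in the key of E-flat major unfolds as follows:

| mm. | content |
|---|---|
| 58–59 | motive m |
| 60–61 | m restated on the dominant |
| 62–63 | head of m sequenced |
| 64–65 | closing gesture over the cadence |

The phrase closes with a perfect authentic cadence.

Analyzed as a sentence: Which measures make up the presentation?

measures 58–61

The presentation of a sentence is the basic idea (bars 58–59) plus its repetition (mm. 60–61); the presentation is therefore measures 58-61.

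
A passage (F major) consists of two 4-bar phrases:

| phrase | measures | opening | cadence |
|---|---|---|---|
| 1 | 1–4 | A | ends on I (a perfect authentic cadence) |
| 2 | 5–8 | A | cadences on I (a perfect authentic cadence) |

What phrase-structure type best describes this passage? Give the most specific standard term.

Both phrases have the same opening (A) and the same cadence (perfect authentic cadence): the second is a restatement, not a consequent, so this is a repeated phrase rather than a period.

repeated phrase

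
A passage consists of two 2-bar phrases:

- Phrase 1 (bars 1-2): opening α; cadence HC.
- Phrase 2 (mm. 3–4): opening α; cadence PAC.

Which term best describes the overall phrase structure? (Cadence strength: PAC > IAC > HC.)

Phrase 1 ends with a half cadence (weaker) and phrase 2 with a perfect authentic cadence (stronger): antecedent + consequent = a period.
The two phrases open with the same material (α / α), so the period is parallel.

parallel period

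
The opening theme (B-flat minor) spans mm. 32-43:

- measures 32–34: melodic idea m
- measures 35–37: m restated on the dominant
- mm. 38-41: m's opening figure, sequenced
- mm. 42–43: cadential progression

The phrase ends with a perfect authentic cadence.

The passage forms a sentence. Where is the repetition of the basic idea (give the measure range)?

The presentation of a sentence is the basic idea (mm. 32–34) plus its repetition (mm. 35–37); the repetition of the basic idea is therefore bars 35-37.

measures 35–37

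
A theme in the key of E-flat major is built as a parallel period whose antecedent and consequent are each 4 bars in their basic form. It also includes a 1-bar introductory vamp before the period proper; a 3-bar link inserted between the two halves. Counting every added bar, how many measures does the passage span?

12 measures

Basic parallel period: 4 + 4 = 8 bars.
8 (basic form) + 1 (introduction) + 3 (link) = 12.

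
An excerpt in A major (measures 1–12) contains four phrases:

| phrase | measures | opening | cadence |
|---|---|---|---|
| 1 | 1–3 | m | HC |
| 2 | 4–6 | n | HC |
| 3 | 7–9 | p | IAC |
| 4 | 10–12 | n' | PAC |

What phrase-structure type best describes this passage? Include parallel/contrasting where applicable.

Four phrases in two halves: the first half (mm. 1–6) ends with a half cadence, the second (mm. 7–12) with a perfect authentic cadence — a large antecedent–consequent pair, i.e. a double period.
Phrase 3 begins with different material from phrase 1, making it contrasting.

contrasting double period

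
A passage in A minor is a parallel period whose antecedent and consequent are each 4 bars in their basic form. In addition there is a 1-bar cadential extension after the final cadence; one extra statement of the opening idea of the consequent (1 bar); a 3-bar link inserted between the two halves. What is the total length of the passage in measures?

13 measures

Basic parallel period: 4 + 4 = 8 bars.
8 (basic form) + 1 (cadential extension) + 1 (extra statement) + 3 (link) = 13.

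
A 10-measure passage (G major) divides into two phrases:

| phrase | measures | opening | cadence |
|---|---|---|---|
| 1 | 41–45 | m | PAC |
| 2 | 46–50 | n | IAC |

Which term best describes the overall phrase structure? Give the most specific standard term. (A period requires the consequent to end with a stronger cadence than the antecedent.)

phrase group

The second phrase closes with an imperfect authentic cadence, which is not stronger than the first phrase's perfect authentic cadence; without a weak→strong cadential pair there is no antecedent–consequent relationship, so this is a phrase group rather than a period.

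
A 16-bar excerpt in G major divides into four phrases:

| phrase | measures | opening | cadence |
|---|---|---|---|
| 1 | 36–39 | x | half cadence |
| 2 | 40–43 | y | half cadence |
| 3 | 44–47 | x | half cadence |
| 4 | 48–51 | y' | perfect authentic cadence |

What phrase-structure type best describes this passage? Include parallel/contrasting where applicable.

Four phrases in two halves: the first half (mm. 36–43) ends with a half cadence, the second (bars 44–51) with a perfect authentic cadence — a large antecedent–consequent pair, i.e. a double period.
Phrase 3 begins with the same material as phrase 1, making it parallel.

parallel double period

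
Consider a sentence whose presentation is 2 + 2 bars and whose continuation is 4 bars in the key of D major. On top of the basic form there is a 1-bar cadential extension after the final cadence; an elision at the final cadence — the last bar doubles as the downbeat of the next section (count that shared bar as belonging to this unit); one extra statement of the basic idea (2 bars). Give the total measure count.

11 measures

Basic sentence: 2 + 2 + 4 = 8 bars.
8 (basic form) + 1 (cadential extension) + 2 (extra statement) = 11.
The elision shares a bar with the next section but does not change this unit's count.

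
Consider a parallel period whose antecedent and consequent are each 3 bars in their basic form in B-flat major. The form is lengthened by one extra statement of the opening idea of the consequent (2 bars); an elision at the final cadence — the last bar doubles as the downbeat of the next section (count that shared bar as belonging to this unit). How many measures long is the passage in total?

Basic parallel period: 3 + 3 = 6 bars.
6 (basic form) + 2 (extra statement) = 8.
The elision shares a bar with the next section but does not change this unit's count.

8 measures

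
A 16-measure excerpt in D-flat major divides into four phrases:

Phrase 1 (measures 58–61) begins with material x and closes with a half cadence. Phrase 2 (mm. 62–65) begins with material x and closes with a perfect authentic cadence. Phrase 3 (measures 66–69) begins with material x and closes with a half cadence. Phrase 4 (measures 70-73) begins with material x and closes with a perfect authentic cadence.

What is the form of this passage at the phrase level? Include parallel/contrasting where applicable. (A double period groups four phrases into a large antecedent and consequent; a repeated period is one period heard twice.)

The cadence pattern HC–PAC–HC–PAC is weak–strong twice, and phrases 3–4 restate phrases 1–2: a period heard twice, not a double period (which would end weakly at phrase 2).

repeated period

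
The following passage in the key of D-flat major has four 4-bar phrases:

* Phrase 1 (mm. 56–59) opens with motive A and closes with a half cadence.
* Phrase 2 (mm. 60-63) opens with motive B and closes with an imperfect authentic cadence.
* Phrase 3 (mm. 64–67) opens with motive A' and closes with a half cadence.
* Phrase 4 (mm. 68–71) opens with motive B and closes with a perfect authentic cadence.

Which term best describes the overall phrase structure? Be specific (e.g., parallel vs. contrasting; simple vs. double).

Four phrases in two halves: the first half (mm. 56–63) ends with an imperfect authentic cadence, the second (measures 64–71) with a perfect authentic cadence — a large antecedent–consequent pair, i.e. a double period.
Phrase 3 begins with the same material as phrase 1, making it parallel.

parallel double period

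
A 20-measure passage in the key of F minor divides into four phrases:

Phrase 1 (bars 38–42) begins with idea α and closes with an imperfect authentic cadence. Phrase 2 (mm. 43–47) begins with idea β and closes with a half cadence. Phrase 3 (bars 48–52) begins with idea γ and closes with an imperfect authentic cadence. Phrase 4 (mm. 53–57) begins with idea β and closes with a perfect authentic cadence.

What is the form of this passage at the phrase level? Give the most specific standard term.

contrasting double period

Four phrases in two halves: the first half (mm. 38-47) ends with a half cadence, the second (mm. 48–57) with a perfect authentic cadence — a large antecedent–consequent pair, i.e. a double period.
Phrase 3 begins with different material from phrase 1, making it contrasting.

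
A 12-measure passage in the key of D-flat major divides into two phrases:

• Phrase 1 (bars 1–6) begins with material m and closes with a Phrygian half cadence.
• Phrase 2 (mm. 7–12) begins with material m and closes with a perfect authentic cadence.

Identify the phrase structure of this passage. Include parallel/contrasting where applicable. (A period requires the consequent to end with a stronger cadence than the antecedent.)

parallel period

Phrase 1 ends with a Phrygian half cadence (weaker) and phrase 2 with a perfect authentic cadence (stronger): antecedent + consequent = a period.
The two phrases open with the same material (m / m), so the period is parallel.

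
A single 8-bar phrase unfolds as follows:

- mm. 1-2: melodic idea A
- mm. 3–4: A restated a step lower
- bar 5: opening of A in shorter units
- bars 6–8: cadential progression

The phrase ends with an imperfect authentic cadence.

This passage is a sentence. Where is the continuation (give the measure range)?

measures 5–8

After the presentation (bars 1-4), the continuation covers the fragmentation through the cadence: mm. 5–8.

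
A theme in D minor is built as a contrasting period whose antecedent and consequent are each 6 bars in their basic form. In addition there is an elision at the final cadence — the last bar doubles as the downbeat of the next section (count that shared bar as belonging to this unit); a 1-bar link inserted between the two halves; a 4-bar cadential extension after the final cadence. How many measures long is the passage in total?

Basic contrasting period: 6 + 6 = 12 bars.
12 (basic form) + 1 (link) + 4 (cadential extension) = 17.
The elision shares a bar with the next section but does not change this unit's count.

17 measures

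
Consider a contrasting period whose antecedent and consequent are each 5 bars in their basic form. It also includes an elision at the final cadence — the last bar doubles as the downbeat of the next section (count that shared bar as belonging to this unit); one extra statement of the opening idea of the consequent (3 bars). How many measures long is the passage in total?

13 measures

Basic contrasting period: 5 + 5 = 10 bars.
10 (basic form) + 3 (extra statement) = 13.
The elision shares a bar with the next section but does not change this unit's count.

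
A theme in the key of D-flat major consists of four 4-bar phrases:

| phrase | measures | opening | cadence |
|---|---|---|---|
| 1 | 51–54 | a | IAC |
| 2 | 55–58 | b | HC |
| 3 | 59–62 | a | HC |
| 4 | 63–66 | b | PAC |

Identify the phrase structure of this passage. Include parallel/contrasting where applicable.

Four phrases in two halves: the first half (bars 51–58) ends with a half cadence, the second (mm. 59–66) with a perfect authentic cadence — a large antecedent–consequent pair, i.e. a double period.
Phrase 3 begins with the same material as phrase 1, making it parallel.

parallel double period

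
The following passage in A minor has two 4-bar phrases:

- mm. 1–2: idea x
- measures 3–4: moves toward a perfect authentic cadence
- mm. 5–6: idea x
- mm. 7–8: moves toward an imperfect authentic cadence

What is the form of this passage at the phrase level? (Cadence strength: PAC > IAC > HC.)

The second phrase closes with an imperfect authentic cadence, which is not stronger than the first phrase's perfect authentic cadence; without a weak→strong cadential pair there is no antecedent–consequent relationship, so this is a phrase group rather than a period.

phrase group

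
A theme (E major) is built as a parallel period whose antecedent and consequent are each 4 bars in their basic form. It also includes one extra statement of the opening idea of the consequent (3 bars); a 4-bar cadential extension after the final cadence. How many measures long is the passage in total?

15 measures

Basic parallel period: 4 + 4 = 8 bars.
8 (basic form) + 3 (extra statement) + 4 (cadential extension) = 15.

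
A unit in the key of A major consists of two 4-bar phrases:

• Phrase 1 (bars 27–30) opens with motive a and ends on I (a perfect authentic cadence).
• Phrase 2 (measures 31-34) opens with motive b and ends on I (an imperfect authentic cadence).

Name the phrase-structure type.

The second phrase closes with an imperfect authentic cadence, which is not stronger than the first phrase's perfect authentic cadence; without a weak→strong cadential pair there is no antecedent–consequent relationship, so this is a phrase group rather than a period.

phrase group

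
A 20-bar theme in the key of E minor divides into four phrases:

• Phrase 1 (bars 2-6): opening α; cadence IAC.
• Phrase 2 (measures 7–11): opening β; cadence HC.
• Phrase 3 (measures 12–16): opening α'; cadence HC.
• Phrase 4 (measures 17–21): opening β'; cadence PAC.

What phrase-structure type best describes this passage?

parallel double period

Four phrases in two halves: the first half (mm. 2–11) ends with a half cadence, the second (bars 12–21) with a perfect authentic cadence — a large antecedent–consequent pair, i.e. a double period.
Phrase 3 begins with the same material as phrase 1, making it parallel.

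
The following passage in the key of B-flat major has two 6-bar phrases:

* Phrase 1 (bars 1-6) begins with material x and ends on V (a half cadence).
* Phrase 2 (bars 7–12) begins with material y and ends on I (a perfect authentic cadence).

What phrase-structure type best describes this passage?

Phrase 1 ends with a half cadence (weaker) and phrase 2 with a perfect authentic cadence (stronger): antecedent + consequent = a period.
The two phrases open with different material (x / y), so the period is contrasting.

contrasting period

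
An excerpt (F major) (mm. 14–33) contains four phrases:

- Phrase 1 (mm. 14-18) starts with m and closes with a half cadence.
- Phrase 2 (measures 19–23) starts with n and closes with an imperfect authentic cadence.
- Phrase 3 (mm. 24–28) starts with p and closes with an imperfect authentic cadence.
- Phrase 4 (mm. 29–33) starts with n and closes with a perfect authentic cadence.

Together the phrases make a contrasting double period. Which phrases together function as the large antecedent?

In a double period the first pair of phrases (ending imperfect authentic cadence) is the large antecedent and the second pair (ending perfect authentic cadence) is the large consequent; the antecedent is phrases 1 and 2.

phrases 1 and 2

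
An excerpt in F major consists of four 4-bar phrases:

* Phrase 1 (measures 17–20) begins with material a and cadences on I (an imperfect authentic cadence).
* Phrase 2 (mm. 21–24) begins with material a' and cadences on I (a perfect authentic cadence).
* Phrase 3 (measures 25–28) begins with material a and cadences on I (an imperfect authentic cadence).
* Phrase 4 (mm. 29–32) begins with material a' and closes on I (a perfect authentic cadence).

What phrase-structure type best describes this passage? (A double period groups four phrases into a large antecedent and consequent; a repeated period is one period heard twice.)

The cadence pattern IAC–PAC–IAC–PAC is weak–strong twice, and phrases 3–4 restate phrases 1–2: a period heard twice, not a double period (which would end weakly at phrase 2).

repeated period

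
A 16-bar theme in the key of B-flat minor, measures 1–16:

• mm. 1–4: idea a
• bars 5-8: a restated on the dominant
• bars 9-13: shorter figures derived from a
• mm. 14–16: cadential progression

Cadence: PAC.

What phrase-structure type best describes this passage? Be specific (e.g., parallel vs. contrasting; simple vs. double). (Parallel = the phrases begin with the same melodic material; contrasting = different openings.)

sentence

Basic idea (mm. 1–4) + its repetition (measures 5–8) form the presentation; fragmentation and cadence (bars 9-16) form the continuation — the 16-bar whole is a sentence.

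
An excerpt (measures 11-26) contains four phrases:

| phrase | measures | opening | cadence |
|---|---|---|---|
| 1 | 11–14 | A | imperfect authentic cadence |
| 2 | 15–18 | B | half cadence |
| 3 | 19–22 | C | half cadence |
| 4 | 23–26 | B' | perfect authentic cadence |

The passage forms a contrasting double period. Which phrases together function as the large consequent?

phrases 3 and 4

In a double period the first pair of phrases (ending half cadence) is the large antecedent and the second pair (ending perfect authentic cadence) is the large consequent; the consequent is phrases 3 and 4.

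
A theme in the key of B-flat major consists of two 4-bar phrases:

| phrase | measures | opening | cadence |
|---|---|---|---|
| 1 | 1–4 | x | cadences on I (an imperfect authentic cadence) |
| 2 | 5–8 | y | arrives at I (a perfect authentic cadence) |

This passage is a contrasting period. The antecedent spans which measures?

measures 1–4

The antecedent is the phrase ending with the weaker cadence (imperfect authentic cadence, phrase 1) and the consequent the one ending more conclusively (perfect authentic cadence, phrase 2); the antecedent is measures 1–4.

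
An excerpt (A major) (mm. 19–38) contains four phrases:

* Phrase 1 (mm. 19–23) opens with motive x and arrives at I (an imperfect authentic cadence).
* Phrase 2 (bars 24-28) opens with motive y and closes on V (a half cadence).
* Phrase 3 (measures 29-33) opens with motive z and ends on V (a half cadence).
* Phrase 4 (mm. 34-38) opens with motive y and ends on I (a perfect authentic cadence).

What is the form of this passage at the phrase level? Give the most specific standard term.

contrasting double period

Four phrases in two halves: the first half (measures 19-28) ends with a half cadence, the second (mm. 29-38) with a perfect authentic cadence — a large antecedent–consequent pair, i.e. a double period.
Phrase 3 begins with different material from phrase 1, making it contrasting.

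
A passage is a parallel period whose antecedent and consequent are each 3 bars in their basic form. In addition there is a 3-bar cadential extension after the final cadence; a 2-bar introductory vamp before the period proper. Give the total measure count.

Basic parallel period: 3 + 3 = 6 bars.
6 (basic form) + 3 (cadential extension) + 2 (introduction) = 11.

11 measures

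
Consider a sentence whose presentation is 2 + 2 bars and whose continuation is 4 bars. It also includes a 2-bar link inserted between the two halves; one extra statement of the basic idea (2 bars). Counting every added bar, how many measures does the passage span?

12 measures

Basic sentence: 2 + 2 + 4 = 8 bars.
8 (basic form) + 2 (link) + 2 (extra statement) = 12.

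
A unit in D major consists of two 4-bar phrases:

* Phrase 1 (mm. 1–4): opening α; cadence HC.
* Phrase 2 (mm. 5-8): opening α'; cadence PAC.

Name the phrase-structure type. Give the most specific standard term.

parallel period

Phrase 1 ends with a half cadence (weaker) and phrase 2 with a perfect authentic cadence (stronger): antecedent + consequent = a period.
The two phrases open with the same material (α / α'), so the period is parallel.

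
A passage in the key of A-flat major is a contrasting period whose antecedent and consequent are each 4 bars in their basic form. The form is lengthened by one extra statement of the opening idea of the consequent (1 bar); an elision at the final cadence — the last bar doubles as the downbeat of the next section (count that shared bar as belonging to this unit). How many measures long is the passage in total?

9 measures

Basic contrasting period: 4 + 4 = 8 bars.
8 (basic form) + 1 (extra statement) = 9.
The elision shares a bar with the next section but does not change this unit's count.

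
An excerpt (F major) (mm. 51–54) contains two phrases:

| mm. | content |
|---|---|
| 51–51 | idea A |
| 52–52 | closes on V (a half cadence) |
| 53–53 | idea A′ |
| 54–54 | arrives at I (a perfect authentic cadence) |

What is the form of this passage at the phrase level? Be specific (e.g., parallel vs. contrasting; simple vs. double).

Phrase 1 ends with a half cadence (weaker) and phrase 2 with a perfect authentic cadence (stronger): antecedent + consequent = a period.
The two phrases open with the same material (A / A′), so the period is parallel.

parallel period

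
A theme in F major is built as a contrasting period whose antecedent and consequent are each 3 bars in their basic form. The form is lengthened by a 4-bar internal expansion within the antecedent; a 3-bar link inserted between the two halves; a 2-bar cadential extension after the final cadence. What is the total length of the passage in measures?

15 measures

Basic contrasting period: 3 + 3 = 6 bars.
6 (basic form) + 4 (internal expansion) + 3 (link) + 2 (cadential extension) = 15.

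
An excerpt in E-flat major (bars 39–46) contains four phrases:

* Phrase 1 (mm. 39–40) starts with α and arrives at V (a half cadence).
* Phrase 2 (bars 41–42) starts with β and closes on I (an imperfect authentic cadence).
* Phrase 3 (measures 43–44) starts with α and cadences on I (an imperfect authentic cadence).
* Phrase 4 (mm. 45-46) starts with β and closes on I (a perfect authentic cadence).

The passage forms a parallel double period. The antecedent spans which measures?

measures 39–42

In a double period the four phrases pair into a large antecedent (phrases 1–2, ending imperfect authentic cadence) and a large consequent (phrases 3–4, ending perfect authentic cadence). The antecedent spans mm. 39–42.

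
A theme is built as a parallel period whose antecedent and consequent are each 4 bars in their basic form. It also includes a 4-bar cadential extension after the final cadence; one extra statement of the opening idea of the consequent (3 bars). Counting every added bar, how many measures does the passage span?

15 measures

Basic parallel period: 4 + 4 = 8 bars.
8 (basic form) + 4 (cadential extension) + 3 (extra statement) = 15.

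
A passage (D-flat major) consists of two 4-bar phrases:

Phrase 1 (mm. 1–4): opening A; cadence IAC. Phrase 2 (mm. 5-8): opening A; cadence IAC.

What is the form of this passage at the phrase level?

repeated phrase

Both phrases have the same opening (A) and the same cadence (imperfect authentic cadence): the second is a restatement, not a consequent, so this is a repeated phrase rather than a period.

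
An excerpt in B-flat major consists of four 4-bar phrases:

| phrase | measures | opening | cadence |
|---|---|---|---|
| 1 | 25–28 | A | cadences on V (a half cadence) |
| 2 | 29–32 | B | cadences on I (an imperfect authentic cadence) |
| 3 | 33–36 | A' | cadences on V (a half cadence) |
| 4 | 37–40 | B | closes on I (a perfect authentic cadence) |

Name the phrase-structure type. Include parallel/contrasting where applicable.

parallel double period

Four phrases in two halves: the first half (measures 25–32) ends with an imperfect authentic cadence, the second (measures 33–40) with a perfect authentic cadence — a large antecedent–consequent pair, i.e. a double period.
Phrase 3 begins with the same material as phrase 1, making it parallel.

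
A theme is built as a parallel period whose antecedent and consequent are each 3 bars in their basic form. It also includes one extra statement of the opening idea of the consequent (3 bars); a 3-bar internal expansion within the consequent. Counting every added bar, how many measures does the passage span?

12 measures

Basic parallel period: 3 + 3 = 6 bars.
6 (basic form) + 3 (extra statement) + 3 (internal expansion) = 12.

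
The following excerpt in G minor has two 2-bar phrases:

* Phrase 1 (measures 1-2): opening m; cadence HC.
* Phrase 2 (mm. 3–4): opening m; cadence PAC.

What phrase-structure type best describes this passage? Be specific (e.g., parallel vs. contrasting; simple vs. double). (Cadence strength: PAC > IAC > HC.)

Phrase 1 ends with a half cadence (weaker) and phrase 2 with a perfect authentic cadence (stronger): antecedent + consequent = a period.
The two phrases open with the same material (m / m), so the period is parallel.

parallel period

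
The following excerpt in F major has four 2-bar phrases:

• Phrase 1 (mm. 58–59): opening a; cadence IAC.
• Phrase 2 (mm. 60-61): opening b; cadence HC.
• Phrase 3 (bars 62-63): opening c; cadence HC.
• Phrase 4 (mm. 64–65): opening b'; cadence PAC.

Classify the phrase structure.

contrasting double period

Four phrases in two halves: the first half (mm. 58-61) ends with a half cadence, the second (mm. 62-65) with a perfect authentic cadence — a large antecedent–consequent pair, i.e. a double period.
Phrase 3 begins with different material from phrase 1, making it contrasting.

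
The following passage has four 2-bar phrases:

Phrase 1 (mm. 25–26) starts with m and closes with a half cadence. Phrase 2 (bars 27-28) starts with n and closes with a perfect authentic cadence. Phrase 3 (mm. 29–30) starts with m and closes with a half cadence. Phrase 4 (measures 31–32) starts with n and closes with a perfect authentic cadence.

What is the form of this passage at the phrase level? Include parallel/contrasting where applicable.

repeated period

The cadence pattern HC–PAC–HC–PAC is weak–strong twice, and phrases 3–4 restate phrases 1–2: a period heard twice, not a double period (which would end weakly at phrase 2).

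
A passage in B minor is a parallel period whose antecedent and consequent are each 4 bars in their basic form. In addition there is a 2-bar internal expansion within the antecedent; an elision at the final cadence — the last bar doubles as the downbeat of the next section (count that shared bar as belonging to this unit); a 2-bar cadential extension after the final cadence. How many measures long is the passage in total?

Basic parallel period: 4 + 4 = 8 bars.
8 (basic form) + 2 (internal expansion) + 2 (cadential extension) = 12.
The elision shares a bar with the next section but does not change this unit's count.

12 measures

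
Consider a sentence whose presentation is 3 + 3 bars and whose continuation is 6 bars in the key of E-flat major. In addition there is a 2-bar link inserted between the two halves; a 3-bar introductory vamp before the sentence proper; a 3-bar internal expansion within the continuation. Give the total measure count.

Basic sentence: 3 + 3 + 6 = 12 bars.
12 (basic form) + 2 (link) + 3 (introduction) + 3 (internal expansion) = 20.

20 measures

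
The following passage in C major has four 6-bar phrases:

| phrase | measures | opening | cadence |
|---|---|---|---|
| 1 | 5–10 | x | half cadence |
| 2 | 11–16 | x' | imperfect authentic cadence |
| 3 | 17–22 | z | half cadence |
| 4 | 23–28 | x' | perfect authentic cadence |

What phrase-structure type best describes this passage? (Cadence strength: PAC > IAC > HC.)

Four phrases in two halves: the first half (bars 5–16) ends with an imperfect authentic cadence, the second (bars 17-28) with a perfect authentic cadence — a large antecedent–consequent pair, i.e. a double period.
Phrase 3 begins with different material from phrase 1, making it contrasting.

contrasting double period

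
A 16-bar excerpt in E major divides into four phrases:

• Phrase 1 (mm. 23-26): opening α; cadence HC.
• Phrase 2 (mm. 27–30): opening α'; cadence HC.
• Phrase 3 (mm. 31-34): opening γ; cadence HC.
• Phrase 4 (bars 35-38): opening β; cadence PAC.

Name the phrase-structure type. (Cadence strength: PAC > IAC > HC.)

contrasting double period

Four phrases in two halves: the first half (mm. 23-30) ends with a half cadence, the second (mm. 31–38) with a perfect authentic cadence — a large antecedent–consequent pair, i.e. a double period.
Phrase 3 begins with different material from phrase 1, making it contrasting.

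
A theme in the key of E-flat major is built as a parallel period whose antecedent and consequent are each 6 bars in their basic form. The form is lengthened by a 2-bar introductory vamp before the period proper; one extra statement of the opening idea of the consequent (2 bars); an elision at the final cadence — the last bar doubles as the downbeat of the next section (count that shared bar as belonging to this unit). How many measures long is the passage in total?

16 measures

Basic parallel period: 6 + 6 = 12 bars.
12 (basic form) + 2 (introduction) + 2 (extra statement) = 16.
The elision shares a bar with the next section but does not change this unit's count.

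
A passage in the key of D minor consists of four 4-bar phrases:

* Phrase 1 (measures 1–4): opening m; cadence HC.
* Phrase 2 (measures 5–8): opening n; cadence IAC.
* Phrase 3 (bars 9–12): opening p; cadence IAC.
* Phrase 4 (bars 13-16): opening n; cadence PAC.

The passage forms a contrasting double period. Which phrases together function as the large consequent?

In a double period the first pair of phrases (ending imperfect authentic cadence) is the large antecedent and the second pair (ending perfect authentic cadence) is the large consequent; the consequent is phrases 3 and 4.

phrases 3 and 4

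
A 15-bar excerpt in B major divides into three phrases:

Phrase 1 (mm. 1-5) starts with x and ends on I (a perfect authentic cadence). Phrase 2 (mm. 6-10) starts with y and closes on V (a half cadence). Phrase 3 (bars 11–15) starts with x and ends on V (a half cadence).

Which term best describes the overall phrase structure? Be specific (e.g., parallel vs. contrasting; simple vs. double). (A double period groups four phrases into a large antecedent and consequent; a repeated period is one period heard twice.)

The final phrase closes with a half cadence, which is not stronger than the preceding half cadence; the 3 phrases lack an overall antecedent–consequent design and so form a phrase group.

phrase group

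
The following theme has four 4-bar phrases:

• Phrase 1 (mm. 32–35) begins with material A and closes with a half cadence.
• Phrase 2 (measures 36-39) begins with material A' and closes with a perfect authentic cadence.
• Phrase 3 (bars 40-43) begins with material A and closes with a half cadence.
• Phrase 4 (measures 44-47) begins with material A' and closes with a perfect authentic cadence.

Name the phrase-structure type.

repeated period

The cadence pattern HC–PAC–HC–PAC is weak–strong twice, and phrases 3–4 restate phrases 1–2: a period heard twice, not a double period (which would end weakly at phrase 2).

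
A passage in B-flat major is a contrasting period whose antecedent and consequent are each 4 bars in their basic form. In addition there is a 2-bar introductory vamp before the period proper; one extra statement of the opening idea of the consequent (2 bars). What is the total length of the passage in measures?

12 measures

Basic contrasting period: 4 + 4 = 8 bars.
8 (basic form) + 2 (introduction) + 2 (extra statement) = 12.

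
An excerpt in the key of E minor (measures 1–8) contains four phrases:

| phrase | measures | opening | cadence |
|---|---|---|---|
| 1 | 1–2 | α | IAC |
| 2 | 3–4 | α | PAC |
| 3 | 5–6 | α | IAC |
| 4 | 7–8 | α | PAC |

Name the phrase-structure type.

The cadence pattern IAC–PAC–IAC–PAC is weak–strong twice, and phrases 3–4 restate phrases 1–2: a period heard twice, not a double period (which would end weakly at phrase 2).

repeated period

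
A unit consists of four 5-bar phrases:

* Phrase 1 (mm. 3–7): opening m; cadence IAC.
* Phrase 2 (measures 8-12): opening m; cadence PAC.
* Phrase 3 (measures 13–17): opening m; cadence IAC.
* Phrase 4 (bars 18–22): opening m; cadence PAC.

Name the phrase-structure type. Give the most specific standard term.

The cadence pattern IAC–PAC–IAC–PAC is weak–strong twice, and phrases 3–4 restate phrases 1–2: a period heard twice, not a double period (which would end weakly at phrase 2).

repeated period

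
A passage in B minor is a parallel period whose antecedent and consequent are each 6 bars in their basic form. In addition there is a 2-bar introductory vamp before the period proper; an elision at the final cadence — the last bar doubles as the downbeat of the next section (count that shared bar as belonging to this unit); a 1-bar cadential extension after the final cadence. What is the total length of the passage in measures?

Basic parallel period: 6 + 6 = 12 bars.
12 (basic form) + 2 (introduction) + 1 (cadential extension) = 15.
The elision shares a bar with the next section but does not change this unit's count.

15 measures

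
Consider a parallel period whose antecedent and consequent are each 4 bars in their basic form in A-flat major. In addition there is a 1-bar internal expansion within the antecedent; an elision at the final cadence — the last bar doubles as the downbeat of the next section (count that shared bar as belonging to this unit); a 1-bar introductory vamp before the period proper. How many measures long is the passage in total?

Basic parallel period: 4 + 4 = 8 bars.
8 (basic form) + 1 (internal expansion) + 1 (introduction) = 10.
The elision shares a bar with the next section but does not change this unit's count.

10 measures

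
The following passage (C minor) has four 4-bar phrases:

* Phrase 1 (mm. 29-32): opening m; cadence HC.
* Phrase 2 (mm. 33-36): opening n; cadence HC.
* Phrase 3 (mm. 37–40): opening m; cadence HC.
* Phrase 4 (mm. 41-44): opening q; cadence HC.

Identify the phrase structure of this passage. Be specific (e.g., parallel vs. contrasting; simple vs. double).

phrase group

Phrase 4 ends with a half cadence, no stronger than phrase 2's half cadence, so the four phrases do not form a double period; nor do phrases 3–4 duplicate 1–2, so it is not a repeated period. With no phrase reaching a conclusive cadence, the passage is a phrase group.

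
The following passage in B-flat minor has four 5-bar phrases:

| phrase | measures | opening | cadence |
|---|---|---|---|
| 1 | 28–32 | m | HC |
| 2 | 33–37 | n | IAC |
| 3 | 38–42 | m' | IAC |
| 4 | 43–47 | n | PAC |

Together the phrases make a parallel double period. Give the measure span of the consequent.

measures 38–47

In a double period the first pair of phrases (ending imperfect authentic cadence) is the large antecedent and the second pair (ending perfect authentic cadence) is the large consequent; the consequent is measures 38–47.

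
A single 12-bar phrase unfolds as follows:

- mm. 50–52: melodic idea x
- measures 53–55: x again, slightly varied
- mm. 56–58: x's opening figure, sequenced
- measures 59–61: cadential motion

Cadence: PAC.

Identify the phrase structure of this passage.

sentence

Basic idea (bars 50-52) + its repetition (bars 53-55) form the presentation; fragmentation and cadence (mm. 56-61) form the continuation — the 12-bar whole is a sentence.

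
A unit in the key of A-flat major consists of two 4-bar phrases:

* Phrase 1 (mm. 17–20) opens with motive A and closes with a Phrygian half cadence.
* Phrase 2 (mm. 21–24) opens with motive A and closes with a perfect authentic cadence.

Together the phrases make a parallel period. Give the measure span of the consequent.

measures 21–24

The phrase ending with the weaker cadence (Phrygian half cadence) is the antecedent; the one ending more conclusively (perfect authentic cadence) is the consequent. The consequent is measures 21–24.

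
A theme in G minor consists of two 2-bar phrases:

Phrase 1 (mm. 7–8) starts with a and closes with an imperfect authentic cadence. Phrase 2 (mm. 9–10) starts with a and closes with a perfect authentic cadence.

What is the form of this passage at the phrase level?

parallel period

Phrase 1 ends with an imperfect authentic cadence (weaker) and phrase 2 with a perfect authentic cadence (stronger): antecedent + consequent = a period.
The two phrases open with the same material (a / a), so the period is parallel.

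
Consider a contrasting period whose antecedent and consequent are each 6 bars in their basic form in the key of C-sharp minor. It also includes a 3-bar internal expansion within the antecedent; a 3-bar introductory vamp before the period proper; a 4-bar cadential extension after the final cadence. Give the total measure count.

22 measures

Basic contrasting period: 6 + 6 = 12 bars.
12 (basic form) + 3 (internal expansion) + 3 (introduction) + 4 (cadential extension) = 22.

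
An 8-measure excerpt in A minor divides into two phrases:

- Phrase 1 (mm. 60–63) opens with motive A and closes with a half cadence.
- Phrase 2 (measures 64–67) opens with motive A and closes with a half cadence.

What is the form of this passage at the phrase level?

repeated phrase

Both phrases have the same opening (A) and the same cadence (half cadence): the second is a restatement, not a consequent, so this is a repeated phrase rather than a period.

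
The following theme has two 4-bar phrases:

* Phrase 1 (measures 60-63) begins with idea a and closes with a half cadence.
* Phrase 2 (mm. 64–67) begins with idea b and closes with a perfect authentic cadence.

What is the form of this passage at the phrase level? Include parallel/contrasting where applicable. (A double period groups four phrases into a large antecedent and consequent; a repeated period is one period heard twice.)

Phrase 1 ends with a half cadence (weaker) and phrase 2 with a perfect authentic cadence (stronger): antecedent + consequent = a period.
The two phrases open with different material (a / b), so the period is contrasting.

contrasting period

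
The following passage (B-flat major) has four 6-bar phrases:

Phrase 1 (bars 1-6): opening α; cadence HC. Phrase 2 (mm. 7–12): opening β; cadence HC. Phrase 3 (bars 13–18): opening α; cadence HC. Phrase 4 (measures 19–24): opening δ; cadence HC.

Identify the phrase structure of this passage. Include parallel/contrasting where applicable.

Phrase 4 ends with a half cadence, no stronger than phrase 2's half cadence, so the four phrases do not form a double period; nor do phrases 3–4 duplicate 1–2, so it is not a repeated period. With no phrase reaching a conclusive cadence, the passage is a phrase group.

phrase group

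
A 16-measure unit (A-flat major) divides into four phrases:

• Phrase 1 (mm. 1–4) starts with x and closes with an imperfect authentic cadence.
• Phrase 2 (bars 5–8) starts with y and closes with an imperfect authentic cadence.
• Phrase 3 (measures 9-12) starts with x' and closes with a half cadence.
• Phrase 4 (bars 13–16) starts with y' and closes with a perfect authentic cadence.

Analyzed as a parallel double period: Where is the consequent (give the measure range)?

measures 9–16

In a double period the four phrases pair into a large antecedent (phrases 1–2, ending imperfect authentic cadence) and a large consequent (phrases 3–4, ending perfect authentic cadence). The consequent spans measures 9–16.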